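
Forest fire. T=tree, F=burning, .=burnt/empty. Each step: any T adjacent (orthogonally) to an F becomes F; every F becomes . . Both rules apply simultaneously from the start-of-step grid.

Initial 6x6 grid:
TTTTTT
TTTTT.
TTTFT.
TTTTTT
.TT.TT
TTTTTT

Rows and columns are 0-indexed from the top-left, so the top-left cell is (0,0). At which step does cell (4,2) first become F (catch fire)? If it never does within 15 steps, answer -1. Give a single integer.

Step 1: cell (4,2)='T' (+4 fires, +1 burnt)
Step 2: cell (4,2)='T' (+6 fires, +4 burnt)
Step 3: cell (4,2)='F' (+8 fires, +6 burnt)
  -> target ignites at step 3
Step 4: cell (4,2)='.' (+8 fires, +8 burnt)
Step 5: cell (4,2)='.' (+4 fires, +8 burnt)
Step 6: cell (4,2)='.' (+1 fires, +4 burnt)
Step 7: cell (4,2)='.' (+0 fires, +1 burnt)
  fire out at step 7

3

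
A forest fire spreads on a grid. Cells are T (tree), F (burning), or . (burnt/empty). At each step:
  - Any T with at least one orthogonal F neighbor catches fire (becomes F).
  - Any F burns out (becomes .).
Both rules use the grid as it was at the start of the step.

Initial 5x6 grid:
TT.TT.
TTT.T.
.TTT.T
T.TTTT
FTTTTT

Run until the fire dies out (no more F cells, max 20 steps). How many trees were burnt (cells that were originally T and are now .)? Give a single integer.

Answer: 19

Derivation:
Step 1: +2 fires, +1 burnt (F count now 2)
Step 2: +1 fires, +2 burnt (F count now 1)
Step 3: +2 fires, +1 burnt (F count now 2)
Step 4: +3 fires, +2 burnt (F count now 3)
Step 5: +5 fires, +3 burnt (F count now 5)
Step 6: +2 fires, +5 burnt (F count now 2)
Step 7: +3 fires, +2 burnt (F count now 3)
Step 8: +1 fires, +3 burnt (F count now 1)
Step 9: +0 fires, +1 burnt (F count now 0)
Fire out after step 9
Initially T: 22, now '.': 27
Total burnt (originally-T cells now '.'): 19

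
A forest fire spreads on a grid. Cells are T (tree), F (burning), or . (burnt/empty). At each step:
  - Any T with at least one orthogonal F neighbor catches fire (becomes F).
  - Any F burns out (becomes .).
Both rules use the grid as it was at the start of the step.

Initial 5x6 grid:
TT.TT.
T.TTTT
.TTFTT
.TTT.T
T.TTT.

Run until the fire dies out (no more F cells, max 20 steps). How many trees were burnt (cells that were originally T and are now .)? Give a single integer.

Answer: 17

Derivation:
Step 1: +4 fires, +1 burnt (F count now 4)
Step 2: +7 fires, +4 burnt (F count now 7)
Step 3: +6 fires, +7 burnt (F count now 6)
Step 4: +0 fires, +6 burnt (F count now 0)
Fire out after step 4
Initially T: 21, now '.': 26
Total burnt (originally-T cells now '.'): 17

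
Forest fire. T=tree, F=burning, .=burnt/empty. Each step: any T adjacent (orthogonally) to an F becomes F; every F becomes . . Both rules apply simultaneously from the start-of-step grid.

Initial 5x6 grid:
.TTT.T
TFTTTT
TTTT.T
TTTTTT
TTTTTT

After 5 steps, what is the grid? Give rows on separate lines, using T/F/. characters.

Step 1: 4 trees catch fire, 1 burn out
  .FTT.T
  F.FTTT
  TFTT.T
  TTTTTT
  TTTTTT
Step 2: 5 trees catch fire, 4 burn out
  ..FT.T
  ...FTT
  F.FT.T
  TFTTTT
  TTTTTT
Step 3: 6 trees catch fire, 5 burn out
  ...F.T
  ....FT
  ...F.T
  F.FTTT
  TFTTTT
Step 4: 4 trees catch fire, 6 burn out
  .....T
  .....F
  .....T
  ...FTT
  F.FTTT
Step 5: 4 trees catch fire, 4 burn out
  .....F
  ......
  .....F
  ....FT
  ...FTT

.....F
......
.....F
....FT
...FTT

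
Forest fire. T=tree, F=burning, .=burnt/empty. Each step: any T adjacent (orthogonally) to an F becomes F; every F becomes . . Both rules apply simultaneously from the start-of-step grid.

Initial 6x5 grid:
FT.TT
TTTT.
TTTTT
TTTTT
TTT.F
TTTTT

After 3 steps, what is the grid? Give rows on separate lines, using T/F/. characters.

Step 1: 4 trees catch fire, 2 burn out
  .F.TT
  FTTT.
  TTTTT
  TTTTF
  TTT..
  TTTTF
Step 2: 5 trees catch fire, 4 burn out
  ...TT
  .FTT.
  FTTTF
  TTTF.
  TTT..
  TTTF.
Step 3: 6 trees catch fire, 5 burn out
  ...TT
  ..FT.
  .FTF.
  FTF..
  TTT..
  TTF..

...TT
..FT.
.FTF.
FTF..
TTT..
TTF..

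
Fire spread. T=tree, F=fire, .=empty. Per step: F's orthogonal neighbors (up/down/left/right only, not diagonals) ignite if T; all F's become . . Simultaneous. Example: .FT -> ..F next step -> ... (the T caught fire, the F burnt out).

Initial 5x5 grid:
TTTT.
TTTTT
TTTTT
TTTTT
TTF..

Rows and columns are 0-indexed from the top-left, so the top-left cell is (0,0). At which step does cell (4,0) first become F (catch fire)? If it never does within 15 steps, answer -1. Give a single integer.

Step 1: cell (4,0)='T' (+2 fires, +1 burnt)
Step 2: cell (4,0)='F' (+4 fires, +2 burnt)
  -> target ignites at step 2
Step 3: cell (4,0)='.' (+5 fires, +4 burnt)
Step 4: cell (4,0)='.' (+5 fires, +5 burnt)
Step 5: cell (4,0)='.' (+4 fires, +5 burnt)
Step 6: cell (4,0)='.' (+1 fires, +4 burnt)
Step 7: cell (4,0)='.' (+0 fires, +1 burnt)
  fire out at step 7

2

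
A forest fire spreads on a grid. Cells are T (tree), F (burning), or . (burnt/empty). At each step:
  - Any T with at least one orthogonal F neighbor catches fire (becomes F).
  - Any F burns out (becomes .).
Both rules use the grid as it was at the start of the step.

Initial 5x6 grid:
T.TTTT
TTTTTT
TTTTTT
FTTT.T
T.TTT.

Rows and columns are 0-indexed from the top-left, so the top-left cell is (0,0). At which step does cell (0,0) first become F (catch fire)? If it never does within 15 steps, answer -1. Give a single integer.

Step 1: cell (0,0)='T' (+3 fires, +1 burnt)
Step 2: cell (0,0)='T' (+3 fires, +3 burnt)
Step 3: cell (0,0)='F' (+5 fires, +3 burnt)
  -> target ignites at step 3
Step 4: cell (0,0)='.' (+3 fires, +5 burnt)
Step 5: cell (0,0)='.' (+4 fires, +3 burnt)
Step 6: cell (0,0)='.' (+3 fires, +4 burnt)
Step 7: cell (0,0)='.' (+3 fires, +3 burnt)
Step 8: cell (0,0)='.' (+1 fires, +3 burnt)
Step 9: cell (0,0)='.' (+0 fires, +1 burnt)
  fire out at step 9

3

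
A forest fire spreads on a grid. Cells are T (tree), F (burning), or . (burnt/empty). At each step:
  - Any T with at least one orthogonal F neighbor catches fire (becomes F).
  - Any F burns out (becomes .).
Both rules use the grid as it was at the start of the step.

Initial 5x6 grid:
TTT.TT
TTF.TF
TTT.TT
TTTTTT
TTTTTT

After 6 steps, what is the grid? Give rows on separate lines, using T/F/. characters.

Step 1: 6 trees catch fire, 2 burn out
  TTF.TF
  TF..F.
  TTF.TF
  TTTTTT
  TTTTTT
Step 2: 7 trees catch fire, 6 burn out
  TF..F.
  F.....
  TF..F.
  TTFTTF
  TTTTTT
Step 3: 7 trees catch fire, 7 burn out
  F.....
  ......
  F.....
  TF.FF.
  TTFTTF
Step 4: 4 trees catch fire, 7 burn out
  ......
  ......
  ......
  F.....
  TF.FF.
Step 5: 1 trees catch fire, 4 burn out
  ......
  ......
  ......
  ......
  F.....
Step 6: 0 trees catch fire, 1 burn out
  ......
  ......
  ......
  ......
  ......

......
......
......
......
......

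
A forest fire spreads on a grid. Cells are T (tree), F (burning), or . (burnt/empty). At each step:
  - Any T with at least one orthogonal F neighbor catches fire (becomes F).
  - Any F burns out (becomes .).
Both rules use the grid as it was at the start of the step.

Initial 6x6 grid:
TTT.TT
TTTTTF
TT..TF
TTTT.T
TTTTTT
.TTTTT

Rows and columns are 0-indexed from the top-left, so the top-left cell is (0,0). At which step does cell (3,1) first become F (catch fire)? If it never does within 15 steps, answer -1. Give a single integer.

Step 1: cell (3,1)='T' (+4 fires, +2 burnt)
Step 2: cell (3,1)='T' (+3 fires, +4 burnt)
Step 3: cell (3,1)='T' (+3 fires, +3 burnt)
Step 4: cell (3,1)='T' (+4 fires, +3 burnt)
Step 5: cell (3,1)='T' (+6 fires, +4 burnt)
Step 6: cell (3,1)='F' (+6 fires, +6 burnt)
  -> target ignites at step 6
Step 7: cell (3,1)='.' (+3 fires, +6 burnt)
Step 8: cell (3,1)='.' (+0 fires, +3 burnt)
  fire out at step 8

6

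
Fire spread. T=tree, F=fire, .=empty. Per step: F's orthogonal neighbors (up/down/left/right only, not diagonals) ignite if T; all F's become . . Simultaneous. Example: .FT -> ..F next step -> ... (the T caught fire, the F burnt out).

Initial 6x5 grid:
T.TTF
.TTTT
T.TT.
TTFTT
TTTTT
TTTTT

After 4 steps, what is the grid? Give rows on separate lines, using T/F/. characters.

Step 1: 6 trees catch fire, 2 burn out
  T.TF.
  .TTTF
  T.FT.
  TF.FT
  TTFTT
  TTTTT
Step 2: 9 trees catch fire, 6 burn out
  T.F..
  .TFF.
  T..F.
  F...F
  TF.FT
  TTFTT
Step 3: 6 trees catch fire, 9 burn out
  T....
  .F...
  F....
  .....
  F...F
  TF.FT
Step 4: 2 trees catch fire, 6 burn out
  T....
  .....
  .....
  .....
  .....
  F...F

T....
.....
.....
.....
.....
F...F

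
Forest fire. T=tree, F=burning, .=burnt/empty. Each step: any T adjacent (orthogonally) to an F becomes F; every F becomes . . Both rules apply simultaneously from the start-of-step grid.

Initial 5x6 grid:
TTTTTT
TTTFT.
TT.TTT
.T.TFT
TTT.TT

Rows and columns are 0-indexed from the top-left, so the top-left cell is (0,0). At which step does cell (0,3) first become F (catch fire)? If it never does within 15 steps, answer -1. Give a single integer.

Step 1: cell (0,3)='F' (+8 fires, +2 burnt)
  -> target ignites at step 1
Step 2: cell (0,3)='.' (+5 fires, +8 burnt)
Step 3: cell (0,3)='.' (+4 fires, +5 burnt)
Step 4: cell (0,3)='.' (+3 fires, +4 burnt)
Step 5: cell (0,3)='.' (+1 fires, +3 burnt)
Step 6: cell (0,3)='.' (+2 fires, +1 burnt)
Step 7: cell (0,3)='.' (+0 fires, +2 burnt)
  fire out at step 7

1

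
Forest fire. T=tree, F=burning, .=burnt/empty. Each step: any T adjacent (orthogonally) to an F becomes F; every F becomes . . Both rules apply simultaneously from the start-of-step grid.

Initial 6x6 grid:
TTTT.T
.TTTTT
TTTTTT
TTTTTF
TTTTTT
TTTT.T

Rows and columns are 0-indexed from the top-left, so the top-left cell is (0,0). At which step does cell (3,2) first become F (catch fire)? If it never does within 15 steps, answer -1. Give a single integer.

Step 1: cell (3,2)='T' (+3 fires, +1 burnt)
Step 2: cell (3,2)='T' (+5 fires, +3 burnt)
Step 3: cell (3,2)='F' (+5 fires, +5 burnt)
  -> target ignites at step 3
Step 4: cell (3,2)='.' (+5 fires, +5 burnt)
Step 5: cell (3,2)='.' (+6 fires, +5 burnt)
Step 6: cell (3,2)='.' (+5 fires, +6 burnt)
Step 7: cell (3,2)='.' (+2 fires, +5 burnt)
Step 8: cell (3,2)='.' (+1 fires, +2 burnt)
Step 9: cell (3,2)='.' (+0 fires, +1 burnt)
  fire out at step 9

3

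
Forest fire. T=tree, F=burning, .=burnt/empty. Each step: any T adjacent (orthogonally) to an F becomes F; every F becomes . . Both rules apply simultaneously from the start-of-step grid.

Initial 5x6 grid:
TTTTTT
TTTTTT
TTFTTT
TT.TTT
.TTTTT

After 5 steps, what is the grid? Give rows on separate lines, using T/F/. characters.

Step 1: 3 trees catch fire, 1 burn out
  TTTTTT
  TTFTTT
  TF.FTT
  TT.TTT
  .TTTTT
Step 2: 7 trees catch fire, 3 burn out
  TTFTTT
  TF.FTT
  F...FT
  TF.FTT
  .TTTTT
Step 3: 9 trees catch fire, 7 burn out
  TF.FTT
  F...FT
  .....F
  F...FT
  .FTFTT
Step 4: 6 trees catch fire, 9 burn out
  F...FT
  .....F
  ......
  .....F
  ..F.FT
Step 5: 2 trees catch fire, 6 burn out
  .....F
  ......
  ......
  ......
  .....F

.....F
......
......
......
.....F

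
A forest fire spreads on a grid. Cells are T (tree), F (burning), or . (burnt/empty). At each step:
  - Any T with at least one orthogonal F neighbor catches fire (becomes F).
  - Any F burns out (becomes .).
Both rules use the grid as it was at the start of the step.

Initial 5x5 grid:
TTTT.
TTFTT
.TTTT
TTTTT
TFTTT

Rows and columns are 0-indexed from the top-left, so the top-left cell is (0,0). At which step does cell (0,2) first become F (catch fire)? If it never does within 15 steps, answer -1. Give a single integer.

Step 1: cell (0,2)='F' (+7 fires, +2 burnt)
  -> target ignites at step 1
Step 2: cell (0,2)='.' (+9 fires, +7 burnt)
Step 3: cell (0,2)='.' (+4 fires, +9 burnt)
Step 4: cell (0,2)='.' (+1 fires, +4 burnt)
Step 5: cell (0,2)='.' (+0 fires, +1 burnt)
  fire out at step 5

1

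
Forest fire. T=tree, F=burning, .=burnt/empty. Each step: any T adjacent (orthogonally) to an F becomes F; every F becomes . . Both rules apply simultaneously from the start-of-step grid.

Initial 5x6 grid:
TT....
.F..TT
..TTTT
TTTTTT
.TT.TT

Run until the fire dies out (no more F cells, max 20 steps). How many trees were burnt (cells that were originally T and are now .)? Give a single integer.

Step 1: +1 fires, +1 burnt (F count now 1)
Step 2: +1 fires, +1 burnt (F count now 1)
Step 3: +0 fires, +1 burnt (F count now 0)
Fire out after step 3
Initially T: 18, now '.': 14
Total burnt (originally-T cells now '.'): 2

Answer: 2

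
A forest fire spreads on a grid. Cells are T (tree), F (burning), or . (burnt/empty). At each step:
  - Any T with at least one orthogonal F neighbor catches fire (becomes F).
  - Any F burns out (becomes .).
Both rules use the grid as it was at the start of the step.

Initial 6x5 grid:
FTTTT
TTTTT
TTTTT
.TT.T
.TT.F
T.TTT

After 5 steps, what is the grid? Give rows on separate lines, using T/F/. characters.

Step 1: 4 trees catch fire, 2 burn out
  .FTTT
  FTTTT
  TTTTT
  .TT.F
  .TT..
  T.TTF
Step 2: 5 trees catch fire, 4 burn out
  ..FTT
  .FTTT
  FTTTF
  .TT..
  .TT..
  T.TF.
Step 3: 6 trees catch fire, 5 burn out
  ...FT
  ..FTF
  .FTF.
  .TT..
  .TT..
  T.F..
Step 4: 5 trees catch fire, 6 burn out
  ....F
  ...F.
  ..F..
  .FT..
  .TF..
  T....
Step 5: 2 trees catch fire, 5 burn out
  .....
  .....
  .....
  ..F..
  .F...
  T....

.....
.....
.....
..F..
.F...
T....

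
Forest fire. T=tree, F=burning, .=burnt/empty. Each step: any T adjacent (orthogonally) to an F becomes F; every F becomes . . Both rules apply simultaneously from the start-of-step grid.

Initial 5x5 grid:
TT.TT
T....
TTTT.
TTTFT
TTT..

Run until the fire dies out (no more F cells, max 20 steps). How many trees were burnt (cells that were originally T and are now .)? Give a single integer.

Answer: 14

Derivation:
Step 1: +3 fires, +1 burnt (F count now 3)
Step 2: +3 fires, +3 burnt (F count now 3)
Step 3: +3 fires, +3 burnt (F count now 3)
Step 4: +2 fires, +3 burnt (F count now 2)
Step 5: +1 fires, +2 burnt (F count now 1)
Step 6: +1 fires, +1 burnt (F count now 1)
Step 7: +1 fires, +1 burnt (F count now 1)
Step 8: +0 fires, +1 burnt (F count now 0)
Fire out after step 8
Initially T: 16, now '.': 23
Total burnt (originally-T cells now '.'): 14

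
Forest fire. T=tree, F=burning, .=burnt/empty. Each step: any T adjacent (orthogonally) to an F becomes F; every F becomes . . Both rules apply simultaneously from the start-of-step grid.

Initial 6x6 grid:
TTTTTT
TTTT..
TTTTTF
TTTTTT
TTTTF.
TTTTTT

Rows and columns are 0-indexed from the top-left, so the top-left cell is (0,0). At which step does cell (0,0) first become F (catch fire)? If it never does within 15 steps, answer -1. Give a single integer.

Step 1: cell (0,0)='T' (+5 fires, +2 burnt)
Step 2: cell (0,0)='T' (+5 fires, +5 burnt)
Step 3: cell (0,0)='T' (+5 fires, +5 burnt)
Step 4: cell (0,0)='T' (+6 fires, +5 burnt)
Step 5: cell (0,0)='T' (+6 fires, +6 burnt)
Step 6: cell (0,0)='T' (+3 fires, +6 burnt)
Step 7: cell (0,0)='F' (+1 fires, +3 burnt)
  -> target ignites at step 7
Step 8: cell (0,0)='.' (+0 fires, +1 burnt)
  fire out at step 8

7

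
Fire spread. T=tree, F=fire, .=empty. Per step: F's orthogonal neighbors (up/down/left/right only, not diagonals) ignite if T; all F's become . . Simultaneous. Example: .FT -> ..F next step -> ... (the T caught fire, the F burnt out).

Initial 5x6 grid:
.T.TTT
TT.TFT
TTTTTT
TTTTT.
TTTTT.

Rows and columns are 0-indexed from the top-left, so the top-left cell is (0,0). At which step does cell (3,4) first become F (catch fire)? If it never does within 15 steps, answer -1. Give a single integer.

Step 1: cell (3,4)='T' (+4 fires, +1 burnt)
Step 2: cell (3,4)='F' (+5 fires, +4 burnt)
  -> target ignites at step 2
Step 3: cell (3,4)='.' (+3 fires, +5 burnt)
Step 4: cell (3,4)='.' (+3 fires, +3 burnt)
Step 5: cell (3,4)='.' (+4 fires, +3 burnt)
Step 6: cell (3,4)='.' (+4 fires, +4 burnt)
Step 7: cell (3,4)='.' (+1 fires, +4 burnt)
Step 8: cell (3,4)='.' (+0 fires, +1 burnt)
  fire out at step 8

2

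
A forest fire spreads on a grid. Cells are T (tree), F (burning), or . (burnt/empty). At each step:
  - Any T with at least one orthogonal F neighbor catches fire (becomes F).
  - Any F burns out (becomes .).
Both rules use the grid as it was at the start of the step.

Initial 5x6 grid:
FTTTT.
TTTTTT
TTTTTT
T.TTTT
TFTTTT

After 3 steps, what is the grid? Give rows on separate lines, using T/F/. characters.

Step 1: 4 trees catch fire, 2 burn out
  .FTTT.
  FTTTTT
  TTTTTT
  T.TTTT
  F.FTTT
Step 2: 6 trees catch fire, 4 burn out
  ..FTT.
  .FTTTT
  FTTTTT
  F.FTTT
  ...FTT
Step 3: 6 trees catch fire, 6 burn out
  ...FT.
  ..FTTT
  .FFTTT
  ...FTT
  ....FT

...FT.
..FTTT
.FFTTT
...FTT
....FT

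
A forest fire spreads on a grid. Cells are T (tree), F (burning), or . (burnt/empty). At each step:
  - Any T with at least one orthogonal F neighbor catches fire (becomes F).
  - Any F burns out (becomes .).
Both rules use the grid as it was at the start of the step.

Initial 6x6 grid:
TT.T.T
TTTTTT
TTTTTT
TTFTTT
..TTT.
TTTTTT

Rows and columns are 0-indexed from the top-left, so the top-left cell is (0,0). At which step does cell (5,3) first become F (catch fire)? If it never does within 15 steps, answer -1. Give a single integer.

Step 1: cell (5,3)='T' (+4 fires, +1 burnt)
Step 2: cell (5,3)='T' (+7 fires, +4 burnt)
Step 3: cell (5,3)='F' (+8 fires, +7 burnt)
  -> target ignites at step 3
Step 4: cell (5,3)='.' (+7 fires, +8 burnt)
Step 5: cell (5,3)='.' (+3 fires, +7 burnt)
Step 6: cell (5,3)='.' (+1 fires, +3 burnt)
Step 7: cell (5,3)='.' (+0 fires, +1 burnt)
  fire out at step 7

3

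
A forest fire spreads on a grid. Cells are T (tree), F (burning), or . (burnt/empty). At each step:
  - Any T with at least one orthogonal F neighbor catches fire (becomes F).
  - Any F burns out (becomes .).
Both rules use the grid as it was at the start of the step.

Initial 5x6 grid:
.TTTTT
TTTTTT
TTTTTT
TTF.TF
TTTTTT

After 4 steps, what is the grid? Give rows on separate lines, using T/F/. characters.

Step 1: 6 trees catch fire, 2 burn out
  .TTTTT
  TTTTTT
  TTFTTF
  TF..F.
  TTFTTF
Step 2: 9 trees catch fire, 6 burn out
  .TTTTT
  TTFTTF
  TF.FF.
  F.....
  TF.FF.
Step 3: 7 trees catch fire, 9 burn out
  .TFTTF
  TF.FF.
  F.....
  ......
  F.....
Step 4: 4 trees catch fire, 7 burn out
  .F.FF.
  F.....
  ......
  ......
  ......

.F.FF.
F.....
......
......
......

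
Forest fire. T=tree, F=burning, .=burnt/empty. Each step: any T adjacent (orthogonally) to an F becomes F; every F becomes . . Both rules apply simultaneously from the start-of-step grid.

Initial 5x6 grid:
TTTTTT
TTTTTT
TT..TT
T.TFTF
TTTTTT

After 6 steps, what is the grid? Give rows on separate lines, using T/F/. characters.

Step 1: 5 trees catch fire, 2 burn out
  TTTTTT
  TTTTTT
  TT..TF
  T.F.F.
  TTTFTF
Step 2: 4 trees catch fire, 5 burn out
  TTTTTT
  TTTTTF
  TT..F.
  T.....
  TTF.F.
Step 3: 3 trees catch fire, 4 burn out
  TTTTTF
  TTTTF.
  TT....
  T.....
  TF....
Step 4: 3 trees catch fire, 3 burn out
  TTTTF.
  TTTF..
  TT....
  T.....
  F.....
Step 5: 3 trees catch fire, 3 burn out
  TTTF..
  TTF...
  TT....
  F.....
  ......
Step 6: 3 trees catch fire, 3 burn out
  TTF...
  TF....
  FT....
  ......
  ......

TTF...
TF....
FT....
......
......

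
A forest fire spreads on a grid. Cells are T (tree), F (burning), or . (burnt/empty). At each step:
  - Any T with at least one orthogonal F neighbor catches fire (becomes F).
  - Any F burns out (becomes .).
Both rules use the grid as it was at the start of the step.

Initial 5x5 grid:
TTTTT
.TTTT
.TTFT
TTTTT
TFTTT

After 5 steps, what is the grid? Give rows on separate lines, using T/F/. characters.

Step 1: 7 trees catch fire, 2 burn out
  TTTTT
  .TTFT
  .TF.F
  TFTFT
  F.FTT
Step 2: 8 trees catch fire, 7 burn out
  TTTFT
  .TF.F
  .F...
  F.F.F
  ...FT
Step 3: 4 trees catch fire, 8 burn out
  TTF.F
  .F...
  .....
  .....
  ....F
Step 4: 1 trees catch fire, 4 burn out
  TF...
  .....
  .....
  .....
  .....
Step 5: 1 trees catch fire, 1 burn out
  F....
  .....
  .....
  .....
  .....

F....
.....
.....
.....
.....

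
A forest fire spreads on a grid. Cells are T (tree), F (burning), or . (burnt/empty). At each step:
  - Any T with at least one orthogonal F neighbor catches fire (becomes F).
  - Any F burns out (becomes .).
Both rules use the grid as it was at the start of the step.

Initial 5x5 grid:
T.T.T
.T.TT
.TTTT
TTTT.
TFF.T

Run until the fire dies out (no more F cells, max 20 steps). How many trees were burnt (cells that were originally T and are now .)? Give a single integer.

Step 1: +3 fires, +2 burnt (F count now 3)
Step 2: +4 fires, +3 burnt (F count now 4)
Step 3: +2 fires, +4 burnt (F count now 2)
Step 4: +2 fires, +2 burnt (F count now 2)
Step 5: +1 fires, +2 burnt (F count now 1)
Step 6: +1 fires, +1 burnt (F count now 1)
Step 7: +0 fires, +1 burnt (F count now 0)
Fire out after step 7
Initially T: 16, now '.': 22
Total burnt (originally-T cells now '.'): 13

Answer: 13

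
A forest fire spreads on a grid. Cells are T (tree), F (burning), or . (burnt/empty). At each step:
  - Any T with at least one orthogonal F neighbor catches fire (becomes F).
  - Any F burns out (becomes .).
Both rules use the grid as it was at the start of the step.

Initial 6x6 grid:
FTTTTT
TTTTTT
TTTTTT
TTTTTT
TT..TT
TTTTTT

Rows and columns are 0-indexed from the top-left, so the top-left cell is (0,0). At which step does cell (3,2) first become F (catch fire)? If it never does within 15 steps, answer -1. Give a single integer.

Step 1: cell (3,2)='T' (+2 fires, +1 burnt)
Step 2: cell (3,2)='T' (+3 fires, +2 burnt)
Step 3: cell (3,2)='T' (+4 fires, +3 burnt)
Step 4: cell (3,2)='T' (+5 fires, +4 burnt)
Step 5: cell (3,2)='F' (+6 fires, +5 burnt)
  -> target ignites at step 5
Step 6: cell (3,2)='.' (+4 fires, +6 burnt)
Step 7: cell (3,2)='.' (+3 fires, +4 burnt)
Step 8: cell (3,2)='.' (+3 fires, +3 burnt)
Step 9: cell (3,2)='.' (+2 fires, +3 burnt)
Step 10: cell (3,2)='.' (+1 fires, +2 burnt)
Step 11: cell (3,2)='.' (+0 fires, +1 burnt)
  fire out at step 11

5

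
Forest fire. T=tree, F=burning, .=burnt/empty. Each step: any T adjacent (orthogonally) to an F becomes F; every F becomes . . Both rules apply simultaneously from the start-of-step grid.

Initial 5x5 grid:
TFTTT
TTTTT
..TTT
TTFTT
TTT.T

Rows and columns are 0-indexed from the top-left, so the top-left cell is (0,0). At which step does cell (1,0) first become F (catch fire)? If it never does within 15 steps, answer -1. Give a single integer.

Step 1: cell (1,0)='T' (+7 fires, +2 burnt)
Step 2: cell (1,0)='F' (+7 fires, +7 burnt)
  -> target ignites at step 2
Step 3: cell (1,0)='.' (+5 fires, +7 burnt)
Step 4: cell (1,0)='.' (+1 fires, +5 burnt)
Step 5: cell (1,0)='.' (+0 fires, +1 burnt)
  fire out at step 5

2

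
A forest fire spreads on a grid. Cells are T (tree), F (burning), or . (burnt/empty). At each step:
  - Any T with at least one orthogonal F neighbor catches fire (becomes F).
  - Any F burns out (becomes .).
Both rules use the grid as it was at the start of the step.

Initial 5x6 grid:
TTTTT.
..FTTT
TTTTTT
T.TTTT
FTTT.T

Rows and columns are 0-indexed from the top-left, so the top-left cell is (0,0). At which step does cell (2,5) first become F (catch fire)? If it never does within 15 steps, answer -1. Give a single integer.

Step 1: cell (2,5)='T' (+5 fires, +2 burnt)
Step 2: cell (2,5)='T' (+8 fires, +5 burnt)
Step 3: cell (2,5)='T' (+6 fires, +8 burnt)
Step 4: cell (2,5)='F' (+2 fires, +6 burnt)
  -> target ignites at step 4
Step 5: cell (2,5)='.' (+1 fires, +2 burnt)
Step 6: cell (2,5)='.' (+1 fires, +1 burnt)
Step 7: cell (2,5)='.' (+0 fires, +1 burnt)
  fire out at step 7

4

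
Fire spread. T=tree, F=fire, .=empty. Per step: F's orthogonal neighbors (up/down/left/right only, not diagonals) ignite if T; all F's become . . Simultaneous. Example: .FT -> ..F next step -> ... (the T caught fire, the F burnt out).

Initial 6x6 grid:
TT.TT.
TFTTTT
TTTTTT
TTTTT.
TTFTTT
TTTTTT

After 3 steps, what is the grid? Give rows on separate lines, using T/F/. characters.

Step 1: 8 trees catch fire, 2 burn out
  TF.TT.
  F.FTTT
  TFTTTT
  TTFTT.
  TF.FTT
  TTFTTT
Step 2: 10 trees catch fire, 8 burn out
  F..TT.
  ...FTT
  F.FTTT
  TF.FT.
  F...FT
  TF.FTT
Step 3: 8 trees catch fire, 10 burn out
  ...FT.
  ....FT
  ...FTT
  F...F.
  .....F
  F...FT

...FT.
....FT
...FTT
F...F.
.....F
F...FT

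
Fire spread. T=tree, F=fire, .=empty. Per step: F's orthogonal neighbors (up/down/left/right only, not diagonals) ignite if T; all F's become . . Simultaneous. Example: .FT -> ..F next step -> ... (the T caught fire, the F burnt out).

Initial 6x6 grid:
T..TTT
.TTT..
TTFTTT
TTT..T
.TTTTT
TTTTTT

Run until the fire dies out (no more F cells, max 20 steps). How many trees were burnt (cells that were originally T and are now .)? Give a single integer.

Step 1: +4 fires, +1 burnt (F count now 4)
Step 2: +6 fires, +4 burnt (F count now 6)
Step 3: +6 fires, +6 burnt (F count now 6)
Step 4: +5 fires, +6 burnt (F count now 5)
Step 5: +4 fires, +5 burnt (F count now 4)
Step 6: +1 fires, +4 burnt (F count now 1)
Step 7: +0 fires, +1 burnt (F count now 0)
Fire out after step 7
Initially T: 27, now '.': 35
Total burnt (originally-T cells now '.'): 26

Answer: 26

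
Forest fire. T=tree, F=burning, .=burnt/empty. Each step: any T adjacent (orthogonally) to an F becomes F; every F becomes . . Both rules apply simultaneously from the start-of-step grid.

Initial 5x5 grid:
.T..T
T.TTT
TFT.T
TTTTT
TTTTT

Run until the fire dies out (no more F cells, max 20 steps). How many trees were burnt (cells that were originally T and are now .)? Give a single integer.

Step 1: +3 fires, +1 burnt (F count now 3)
Step 2: +5 fires, +3 burnt (F count now 5)
Step 3: +4 fires, +5 burnt (F count now 4)
Step 4: +3 fires, +4 burnt (F count now 3)
Step 5: +3 fires, +3 burnt (F count now 3)
Step 6: +0 fires, +3 burnt (F count now 0)
Fire out after step 6
Initially T: 19, now '.': 24
Total burnt (originally-T cells now '.'): 18

Answer: 18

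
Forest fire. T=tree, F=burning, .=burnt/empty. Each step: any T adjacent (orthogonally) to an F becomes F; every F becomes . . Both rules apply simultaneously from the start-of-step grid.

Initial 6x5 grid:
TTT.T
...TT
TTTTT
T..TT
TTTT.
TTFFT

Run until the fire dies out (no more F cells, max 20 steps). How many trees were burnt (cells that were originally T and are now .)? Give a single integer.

Answer: 18

Derivation:
Step 1: +4 fires, +2 burnt (F count now 4)
Step 2: +3 fires, +4 burnt (F count now 3)
Step 3: +3 fires, +3 burnt (F count now 3)
Step 4: +4 fires, +3 burnt (F count now 4)
Step 5: +3 fires, +4 burnt (F count now 3)
Step 6: +1 fires, +3 burnt (F count now 1)
Step 7: +0 fires, +1 burnt (F count now 0)
Fire out after step 7
Initially T: 21, now '.': 27
Total burnt (originally-T cells now '.'): 18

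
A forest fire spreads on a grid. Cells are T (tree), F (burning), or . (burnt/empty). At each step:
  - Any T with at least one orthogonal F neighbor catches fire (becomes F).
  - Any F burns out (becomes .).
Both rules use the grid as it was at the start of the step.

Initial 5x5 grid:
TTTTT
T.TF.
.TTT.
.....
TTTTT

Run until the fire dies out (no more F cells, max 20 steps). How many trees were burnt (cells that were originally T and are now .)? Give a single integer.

Answer: 10

Derivation:
Step 1: +3 fires, +1 burnt (F count now 3)
Step 2: +3 fires, +3 burnt (F count now 3)
Step 3: +2 fires, +3 burnt (F count now 2)
Step 4: +1 fires, +2 burnt (F count now 1)
Step 5: +1 fires, +1 burnt (F count now 1)
Step 6: +0 fires, +1 burnt (F count now 0)
Fire out after step 6
Initially T: 15, now '.': 20
Total burnt (originally-T cells now '.'): 10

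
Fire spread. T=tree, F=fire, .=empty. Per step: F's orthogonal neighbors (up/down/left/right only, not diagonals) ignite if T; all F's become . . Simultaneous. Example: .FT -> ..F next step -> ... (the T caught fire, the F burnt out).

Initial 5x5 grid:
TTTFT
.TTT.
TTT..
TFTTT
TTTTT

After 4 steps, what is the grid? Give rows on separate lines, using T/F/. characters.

Step 1: 7 trees catch fire, 2 burn out
  TTF.F
  .TTF.
  TFT..
  F.FTT
  TFTTT
Step 2: 8 trees catch fire, 7 burn out
  TF...
  .FF..
  F.F..
  ...FT
  F.FTT
Step 3: 3 trees catch fire, 8 burn out
  F....
  .....
  .....
  ....F
  ...FT
Step 4: 1 trees catch fire, 3 burn out
  .....
  .....
  .....
  .....
  ....F

.....
.....
.....
.....
....F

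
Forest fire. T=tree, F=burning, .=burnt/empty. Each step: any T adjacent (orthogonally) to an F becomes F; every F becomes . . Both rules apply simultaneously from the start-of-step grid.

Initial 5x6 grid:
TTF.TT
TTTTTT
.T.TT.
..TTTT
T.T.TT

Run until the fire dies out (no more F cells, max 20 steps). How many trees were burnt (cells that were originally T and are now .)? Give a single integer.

Step 1: +2 fires, +1 burnt (F count now 2)
Step 2: +3 fires, +2 burnt (F count now 3)
Step 3: +4 fires, +3 burnt (F count now 4)
Step 4: +4 fires, +4 burnt (F count now 4)
Step 5: +3 fires, +4 burnt (F count now 3)
Step 6: +3 fires, +3 burnt (F count now 3)
Step 7: +1 fires, +3 burnt (F count now 1)
Step 8: +0 fires, +1 burnt (F count now 0)
Fire out after step 8
Initially T: 21, now '.': 29
Total burnt (originally-T cells now '.'): 20

Answer: 20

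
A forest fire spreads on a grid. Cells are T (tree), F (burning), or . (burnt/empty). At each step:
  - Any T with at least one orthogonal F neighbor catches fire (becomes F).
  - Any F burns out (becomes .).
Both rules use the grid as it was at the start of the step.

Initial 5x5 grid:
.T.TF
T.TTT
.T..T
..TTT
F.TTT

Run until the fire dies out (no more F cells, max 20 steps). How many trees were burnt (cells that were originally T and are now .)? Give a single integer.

Answer: 11

Derivation:
Step 1: +2 fires, +2 burnt (F count now 2)
Step 2: +2 fires, +2 burnt (F count now 2)
Step 3: +2 fires, +2 burnt (F count now 2)
Step 4: +2 fires, +2 burnt (F count now 2)
Step 5: +2 fires, +2 burnt (F count now 2)
Step 6: +1 fires, +2 burnt (F count now 1)
Step 7: +0 fires, +1 burnt (F count now 0)
Fire out after step 7
Initially T: 14, now '.': 22
Total burnt (originally-T cells now '.'): 11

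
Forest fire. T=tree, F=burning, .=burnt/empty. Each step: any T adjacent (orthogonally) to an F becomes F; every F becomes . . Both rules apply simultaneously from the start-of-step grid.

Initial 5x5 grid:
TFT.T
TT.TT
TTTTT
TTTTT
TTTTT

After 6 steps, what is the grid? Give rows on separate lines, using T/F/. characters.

Step 1: 3 trees catch fire, 1 burn out
  F.F.T
  TF.TT
  TTTTT
  TTTTT
  TTTTT
Step 2: 2 trees catch fire, 3 burn out
  ....T
  F..TT
  TFTTT
  TTTTT
  TTTTT
Step 3: 3 trees catch fire, 2 burn out
  ....T
  ...TT
  F.FTT
  TFTTT
  TTTTT
Step 4: 4 trees catch fire, 3 burn out
  ....T
  ...TT
  ...FT
  F.FTT
  TFTTT
Step 5: 5 trees catch fire, 4 burn out
  ....T
  ...FT
  ....F
  ...FT
  F.FTT
Step 6: 3 trees catch fire, 5 burn out
  ....T
  ....F
  .....
  ....F
  ...FT

....T
....F
.....
....F
...FT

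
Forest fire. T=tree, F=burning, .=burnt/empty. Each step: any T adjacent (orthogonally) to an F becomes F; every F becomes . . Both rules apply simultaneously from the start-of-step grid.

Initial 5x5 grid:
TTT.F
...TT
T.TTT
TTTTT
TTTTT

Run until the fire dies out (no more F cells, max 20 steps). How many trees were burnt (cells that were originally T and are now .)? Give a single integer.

Answer: 16

Derivation:
Step 1: +1 fires, +1 burnt (F count now 1)
Step 2: +2 fires, +1 burnt (F count now 2)
Step 3: +2 fires, +2 burnt (F count now 2)
Step 4: +3 fires, +2 burnt (F count now 3)
Step 5: +2 fires, +3 burnt (F count now 2)
Step 6: +2 fires, +2 burnt (F count now 2)
Step 7: +2 fires, +2 burnt (F count now 2)
Step 8: +2 fires, +2 burnt (F count now 2)
Step 9: +0 fires, +2 burnt (F count now 0)
Fire out after step 9
Initially T: 19, now '.': 22
Total burnt (originally-T cells now '.'): 16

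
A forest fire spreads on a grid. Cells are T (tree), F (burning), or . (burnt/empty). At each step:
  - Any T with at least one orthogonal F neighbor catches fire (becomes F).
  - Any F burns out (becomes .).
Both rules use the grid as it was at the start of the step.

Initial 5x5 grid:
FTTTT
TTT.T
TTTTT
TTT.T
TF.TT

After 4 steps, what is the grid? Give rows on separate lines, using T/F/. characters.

Step 1: 4 trees catch fire, 2 burn out
  .FTTT
  FTT.T
  TTTTT
  TFT.T
  F..TT
Step 2: 6 trees catch fire, 4 burn out
  ..FTT
  .FT.T
  FFTTT
  F.F.T
  ...TT
Step 3: 3 trees catch fire, 6 burn out
  ...FT
  ..F.T
  ..FTT
  ....T
  ...TT
Step 4: 2 trees catch fire, 3 burn out
  ....F
  ....T
  ...FT
  ....T
  ...TT

....F
....T
...FT
....T
...TT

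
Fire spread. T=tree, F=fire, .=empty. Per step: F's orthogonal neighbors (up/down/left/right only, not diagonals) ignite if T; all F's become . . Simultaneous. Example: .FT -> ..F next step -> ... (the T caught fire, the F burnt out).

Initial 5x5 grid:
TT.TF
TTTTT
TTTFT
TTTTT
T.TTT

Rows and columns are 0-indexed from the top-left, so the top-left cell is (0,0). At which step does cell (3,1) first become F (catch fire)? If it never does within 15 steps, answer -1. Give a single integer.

Step 1: cell (3,1)='T' (+6 fires, +2 burnt)
Step 2: cell (3,1)='T' (+5 fires, +6 burnt)
Step 3: cell (3,1)='F' (+5 fires, +5 burnt)
  -> target ignites at step 3
Step 4: cell (3,1)='.' (+3 fires, +5 burnt)
Step 5: cell (3,1)='.' (+2 fires, +3 burnt)
Step 6: cell (3,1)='.' (+0 fires, +2 burnt)
  fire out at step 6

3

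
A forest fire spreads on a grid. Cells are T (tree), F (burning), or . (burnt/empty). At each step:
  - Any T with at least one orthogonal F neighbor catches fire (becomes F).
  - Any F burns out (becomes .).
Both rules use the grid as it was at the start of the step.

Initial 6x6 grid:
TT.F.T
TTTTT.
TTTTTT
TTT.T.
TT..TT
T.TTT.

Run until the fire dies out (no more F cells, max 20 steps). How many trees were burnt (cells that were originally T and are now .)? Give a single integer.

Step 1: +1 fires, +1 burnt (F count now 1)
Step 2: +3 fires, +1 burnt (F count now 3)
Step 3: +3 fires, +3 burnt (F count now 3)
Step 4: +6 fires, +3 burnt (F count now 6)
Step 5: +4 fires, +6 burnt (F count now 4)
Step 6: +4 fires, +4 burnt (F count now 4)
Step 7: +2 fires, +4 burnt (F count now 2)
Step 8: +2 fires, +2 burnt (F count now 2)
Step 9: +0 fires, +2 burnt (F count now 0)
Fire out after step 9
Initially T: 26, now '.': 35
Total burnt (originally-T cells now '.'): 25

Answer: 25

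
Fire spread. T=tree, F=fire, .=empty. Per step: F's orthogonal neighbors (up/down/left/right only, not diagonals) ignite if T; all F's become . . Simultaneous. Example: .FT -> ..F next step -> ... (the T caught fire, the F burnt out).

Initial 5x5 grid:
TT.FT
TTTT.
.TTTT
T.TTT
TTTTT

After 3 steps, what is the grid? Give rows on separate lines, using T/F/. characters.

Step 1: 2 trees catch fire, 1 burn out
  TT..F
  TTTF.
  .TTTT
  T.TTT
  TTTTT
Step 2: 2 trees catch fire, 2 burn out
  TT...
  TTF..
  .TTFT
  T.TTT
  TTTTT
Step 3: 4 trees catch fire, 2 burn out
  TT...
  TF...
  .TF.F
  T.TFT
  TTTTT

TT...
TF...
.TF.F
T.TFT
TTTTT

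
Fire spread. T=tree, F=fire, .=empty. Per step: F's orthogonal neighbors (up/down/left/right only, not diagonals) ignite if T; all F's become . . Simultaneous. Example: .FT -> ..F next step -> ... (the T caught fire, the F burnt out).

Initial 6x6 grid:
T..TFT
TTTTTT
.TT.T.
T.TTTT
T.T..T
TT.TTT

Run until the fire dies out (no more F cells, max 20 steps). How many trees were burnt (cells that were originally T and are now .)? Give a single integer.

Answer: 21

Derivation:
Step 1: +3 fires, +1 burnt (F count now 3)
Step 2: +3 fires, +3 burnt (F count now 3)
Step 3: +2 fires, +3 burnt (F count now 2)
Step 4: +4 fires, +2 burnt (F count now 4)
Step 5: +4 fires, +4 burnt (F count now 4)
Step 6: +3 fires, +4 burnt (F count now 3)
Step 7: +1 fires, +3 burnt (F count now 1)
Step 8: +1 fires, +1 burnt (F count now 1)
Step 9: +0 fires, +1 burnt (F count now 0)
Fire out after step 9
Initially T: 25, now '.': 32
Total burnt (originally-T cells now '.'): 21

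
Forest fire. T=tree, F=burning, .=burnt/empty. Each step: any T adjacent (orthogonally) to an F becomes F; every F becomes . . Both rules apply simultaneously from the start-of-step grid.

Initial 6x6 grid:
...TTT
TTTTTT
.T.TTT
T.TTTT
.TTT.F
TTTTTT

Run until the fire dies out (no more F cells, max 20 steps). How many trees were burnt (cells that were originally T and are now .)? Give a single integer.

Step 1: +2 fires, +1 burnt (F count now 2)
Step 2: +3 fires, +2 burnt (F count now 3)
Step 3: +4 fires, +3 burnt (F count now 4)
Step 4: +6 fires, +4 burnt (F count now 6)
Step 5: +4 fires, +6 burnt (F count now 4)
Step 6: +4 fires, +4 burnt (F count now 4)
Step 7: +1 fires, +4 burnt (F count now 1)
Step 8: +2 fires, +1 burnt (F count now 2)
Step 9: +0 fires, +2 burnt (F count now 0)
Fire out after step 9
Initially T: 27, now '.': 35
Total burnt (originally-T cells now '.'): 26

Answer: 26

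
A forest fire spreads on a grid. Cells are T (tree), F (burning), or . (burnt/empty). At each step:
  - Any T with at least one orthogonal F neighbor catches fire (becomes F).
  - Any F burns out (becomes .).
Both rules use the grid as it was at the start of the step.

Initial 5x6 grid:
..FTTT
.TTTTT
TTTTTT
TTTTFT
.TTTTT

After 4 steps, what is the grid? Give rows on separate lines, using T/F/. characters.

Step 1: 6 trees catch fire, 2 burn out
  ...FTT
  .TFTTT
  TTTTFT
  TTTF.F
  .TTTFT
Step 2: 10 trees catch fire, 6 burn out
  ....FT
  .F.FFT
  TTFF.F
  TTF...
  .TTF.F
Step 3: 5 trees catch fire, 10 burn out
  .....F
  .....F
  TF....
  TF....
  .TF...
Step 4: 3 trees catch fire, 5 burn out
  ......
  ......
  F.....
  F.....
  .F....

......
......
F.....
F.....
.F....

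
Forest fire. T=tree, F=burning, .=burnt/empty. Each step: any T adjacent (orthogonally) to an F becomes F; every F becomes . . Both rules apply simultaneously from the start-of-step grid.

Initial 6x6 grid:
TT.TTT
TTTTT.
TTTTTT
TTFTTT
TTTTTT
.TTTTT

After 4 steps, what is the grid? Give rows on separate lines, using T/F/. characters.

Step 1: 4 trees catch fire, 1 burn out
  TT.TTT
  TTTTT.
  TTFTTT
  TF.FTT
  TTFTTT
  .TTTTT
Step 2: 8 trees catch fire, 4 burn out
  TT.TTT
  TTFTT.
  TF.FTT
  F...FT
  TF.FTT
  .TFTTT
Step 3: 9 trees catch fire, 8 burn out
  TT.TTT
  TF.FT.
  F...FT
  .....F
  F...FT
  .F.FTT
Step 4: 7 trees catch fire, 9 burn out
  TF.FTT
  F...F.
  .....F
  ......
  .....F
  ....FT

TF.FTT
F...F.
.....F
......
.....F
....FT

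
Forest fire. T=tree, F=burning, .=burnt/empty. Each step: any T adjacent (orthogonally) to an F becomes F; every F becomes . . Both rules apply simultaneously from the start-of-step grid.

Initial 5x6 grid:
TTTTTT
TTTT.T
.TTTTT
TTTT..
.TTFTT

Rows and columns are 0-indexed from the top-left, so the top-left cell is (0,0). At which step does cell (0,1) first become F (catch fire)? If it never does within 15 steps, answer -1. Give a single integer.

Step 1: cell (0,1)='T' (+3 fires, +1 burnt)
Step 2: cell (0,1)='T' (+4 fires, +3 burnt)
Step 3: cell (0,1)='T' (+4 fires, +4 burnt)
Step 4: cell (0,1)='T' (+5 fires, +4 burnt)
Step 5: cell (0,1)='T' (+4 fires, +5 burnt)
Step 6: cell (0,1)='F' (+3 fires, +4 burnt)
  -> target ignites at step 6
Step 7: cell (0,1)='.' (+1 fires, +3 burnt)
Step 8: cell (0,1)='.' (+0 fires, +1 burnt)
  fire out at step 8

6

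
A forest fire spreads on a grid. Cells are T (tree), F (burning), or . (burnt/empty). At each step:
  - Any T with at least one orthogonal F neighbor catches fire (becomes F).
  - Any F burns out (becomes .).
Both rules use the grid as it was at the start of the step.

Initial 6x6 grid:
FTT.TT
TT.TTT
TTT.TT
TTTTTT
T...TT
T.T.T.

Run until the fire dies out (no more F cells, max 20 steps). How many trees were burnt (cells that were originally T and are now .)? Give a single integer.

Step 1: +2 fires, +1 burnt (F count now 2)
Step 2: +3 fires, +2 burnt (F count now 3)
Step 3: +2 fires, +3 burnt (F count now 2)
Step 4: +3 fires, +2 burnt (F count now 3)
Step 5: +2 fires, +3 burnt (F count now 2)
Step 6: +1 fires, +2 burnt (F count now 1)
Step 7: +1 fires, +1 burnt (F count now 1)
Step 8: +3 fires, +1 burnt (F count now 3)
Step 9: +4 fires, +3 burnt (F count now 4)
Step 10: +3 fires, +4 burnt (F count now 3)
Step 11: +1 fires, +3 burnt (F count now 1)
Step 12: +0 fires, +1 burnt (F count now 0)
Fire out after step 12
Initially T: 26, now '.': 35
Total burnt (originally-T cells now '.'): 25

Answer: 25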